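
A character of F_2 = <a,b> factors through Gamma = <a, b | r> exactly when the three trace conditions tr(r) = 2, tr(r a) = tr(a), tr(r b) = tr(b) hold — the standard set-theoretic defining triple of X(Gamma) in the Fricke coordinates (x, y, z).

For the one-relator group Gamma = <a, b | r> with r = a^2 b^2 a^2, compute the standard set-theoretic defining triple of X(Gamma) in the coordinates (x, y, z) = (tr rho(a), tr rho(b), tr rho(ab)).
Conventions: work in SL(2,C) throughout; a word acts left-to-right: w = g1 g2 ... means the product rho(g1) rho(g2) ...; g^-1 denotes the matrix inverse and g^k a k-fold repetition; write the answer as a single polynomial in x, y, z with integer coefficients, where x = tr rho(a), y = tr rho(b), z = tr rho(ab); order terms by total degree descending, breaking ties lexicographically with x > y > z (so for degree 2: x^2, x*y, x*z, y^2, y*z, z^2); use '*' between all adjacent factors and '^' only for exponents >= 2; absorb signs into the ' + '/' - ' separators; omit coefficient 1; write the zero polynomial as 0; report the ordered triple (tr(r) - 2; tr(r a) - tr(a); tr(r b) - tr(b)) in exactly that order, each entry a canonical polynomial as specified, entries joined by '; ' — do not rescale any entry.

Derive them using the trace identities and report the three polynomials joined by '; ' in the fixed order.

trace(a^2 b) = trace(a)*trace(b a) - trace(b)  (reduce the a square) = x*z - y
reduce: trace(a^2) = trace(a)*trace(a) - trace(1)  (reduce the a square) = x^2 - 2
so trace(a b^2 a) = trace(b)*trace(a^2 b) - trace(a^2)  (reduce the b square) = x*y*z - x^2 - y^2 + 2
reduce: trace(a b^2) = trace(b)*trace(a b) - trace(a)  (reduce the b square) = y*z - x
so trace(b^2 a^3) = trace(a)*trace(a b^2 a) - trace(a b^2)  (reduce the a square) = x^2*y*z - x^3 - x*y^2 - y*z + 3*x
trace(a^2 b^2 a^2) = trace(a)*trace(b^2 a^3) - trace(b^2 a^2)  (reduce the a square) = x^3*y*z - x^4 - x^2*y^2 - 2*x*y*z + 4*x^2 + y^2 - 2
so trace(a^2 b^2 a^3) = trace(a)*trace(a b^2 a^3) - trace(a b^2 a^2) = x^4*y*z - x^5 - x^3*y^2 - 3*x^2*y*z + 5*x^3 + 2*x*y^2 + y*z - 5*x
so trace(b a b a) = trace(a b)*trace(a b) - trace(1)   [split at a repeated a] = z^2 - 2
trace(b a^2 b a) = trace(a)*trace(b a b a) - trace(b a b)   [square of a] = x*z^2 - y*z - x
reduce: trace(a^2 b a^2 b) = trace(a)*trace(b a^2 b a) - trace(b a^2 b)   [square of a] = x^2*z^2 - 2*x*y*z + y^2 - 2
trace(b a^3) = trace(a)*trace(b a^2) - trace(b a)   [square of a] = x^2*z - x*y - z
so trace(a^2 b a^2) = trace(a)*trace(b a^3) - trace(b a^2)   [square of a] = x^3*z - x^2*y - 2*x*z + y
reduce: trace(a^2 b^2 a^2 b) = trace(b)*trace(a^2 b a^2 b) - trace(a^2 b a^2)   [square of b] = x^2*y*z^2 - x^3*z - 2*x*y^2*z + x^2*y + y^3 + 2*x*z - 3*y
assemble the triple (trace(r) - 2; trace(r a) - x; trace(r b) - y)

x^3*y*z - x^4 - x^2*y^2 - 2*x*y*z + 4*x^2 + y^2 - 4; x^4*y*z - x^5 - x^3*y^2 - 3*x^2*y*z + 5*x^3 + 2*x*y^2 + y*z - 6*x; x^2*y*z^2 - x^3*z - 2*x*y^2*z + x^2*y + y^3 + 2*x*z - 4*y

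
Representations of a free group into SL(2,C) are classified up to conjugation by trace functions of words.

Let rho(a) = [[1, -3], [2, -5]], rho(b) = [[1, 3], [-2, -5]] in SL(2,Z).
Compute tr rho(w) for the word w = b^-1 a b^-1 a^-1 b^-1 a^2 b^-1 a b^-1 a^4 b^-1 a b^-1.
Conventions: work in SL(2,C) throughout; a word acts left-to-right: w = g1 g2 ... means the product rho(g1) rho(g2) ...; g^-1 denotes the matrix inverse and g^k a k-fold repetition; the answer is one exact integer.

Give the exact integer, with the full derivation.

rho(b^-1) = [[-5, -3], [2, 1]]
... * rho(a) = [[1, -3], [2, -5]]  ->  [[-11, 30], [4, -11]]
... * rho(b^-1) = [[-5, -3], [2, 1]]  ->  [[115, 63], [-42, -23]]
... * rho(a^-1) = [[-5, 3], [-2, 1]]  ->  [[-701, 408], [256, -149]]
... * rho(b^-1) = [[-5, -3], [2, 1]]  ->  [[4321, 2511], [-1578, -917]]
... * rho(a) = [[1, -3], [2, -5]]  ->  [[9343, -25518], [-3412, 9319]]
... * rho(a) = [[1, -3], [2, -5]]  ->  [[-41693, 99561], [15226, -36359]]
... * rho(b^-1) = [[-5, -3], [2, 1]]  ->  [[407587, 224640], [-148848, -82037]]
... * rho(a) = [[1, -3], [2, -5]]  ->  [[856867, -2345961], [-312922, 856729]]
... * rho(b^-1) = [[-5, -3], [2, 1]]  ->  [[-8976257, -4916562], [3278068, 1795495]]
... * rho(a) = [[1, -3], [2, -5]]  ->  [[-18809381, 51511581], [6869058, -18811679]]
... * rho(a) = [[1, -3], [2, -5]]  ->  [[84213781, -201129762], [-30754300, 73451221]]
... * rho(a) = [[1, -3], [2, -5]]  ->  [[-318045743, 753007467], [116148142, -274993205]]
... * rho(a) = [[1, -3], [2, -5]]  ->  [[1187969191, -2810900106], [-433838268, 1026521599]]
... * rho(b^-1) = [[-5, -3], [2, 1]]  ->  [[-11561646167, -6374807679], [4222234538, 2328036403]]
... * rho(a) = [[1, -3], [2, -5]]  ->  [[-24311261525, 66558976896], [8878307344, -24306885629]]
... * rho(b^-1) = [[-5, -3], [2, 1]]  ->  [[254674261417, 139492761471], [-93005307978, -50941807661]]
tr = 254674261417 + -50941807661 = 203732453756

203732453756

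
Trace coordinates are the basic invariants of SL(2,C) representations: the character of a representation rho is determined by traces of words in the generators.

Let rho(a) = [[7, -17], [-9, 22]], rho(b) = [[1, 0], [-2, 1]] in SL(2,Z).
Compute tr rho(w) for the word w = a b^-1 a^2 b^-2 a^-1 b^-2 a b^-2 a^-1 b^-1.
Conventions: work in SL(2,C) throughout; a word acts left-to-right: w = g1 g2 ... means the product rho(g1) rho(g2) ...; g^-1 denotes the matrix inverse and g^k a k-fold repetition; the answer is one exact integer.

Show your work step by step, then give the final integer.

rho(a) = [[7, -17], [-9, 22]]
... * rho(b^-1) = [[1, 0], [2, 1]]  ->  [[-27, -17], [35, 22]]
... * rho(a) = [[7, -17], [-9, 22]]  ->  [[-36, 85], [47, -111]]
... * rho(a) = [[7, -17], [-9, 22]]  ->  [[-1017, 2482], [1328, -3241]]
... * rho(b^-1) = [[1, 0], [2, 1]]  ->  [[3947, 2482], [-5154, -3241]]
... * rho(b^-1) = [[1, 0], [2, 1]]  ->  [[8911, 2482], [-11636, -3241]]
... * rho(a^-1) = [[22, 17], [9, 7]]  ->  [[218380, 168861], [-285161, -220499]]
... * rho(b^-1) = [[1, 0], [2, 1]]  ->  [[556102, 168861], [-726159, -220499]]
... * rho(b^-1) = [[1, 0], [2, 1]]  ->  [[893824, 168861], [-1167157, -220499]]
... * rho(a) = [[7, -17], [-9, 22]]  ->  [[4737019, -11480066], [-6185608, 14990691]]
... * rho(b^-1) = [[1, 0], [2, 1]]  ->  [[-18223113, -11480066], [23795774, 14990691]]
... * rho(b^-1) = [[1, 0], [2, 1]]  ->  [[-41183245, -11480066], [53777156, 14990691]]
... * rho(a^-1) = [[22, 17], [9, 7]]  ->  [[-1009351984, -780475627], [1318013651, 1019146489]]
... * rho(b^-1) = [[1, 0], [2, 1]]  ->  [[-2570303238, -780475627], [3356306629, 1019146489]]
tr = -2570303238 + 1019146489 = -1551156749

-1551156749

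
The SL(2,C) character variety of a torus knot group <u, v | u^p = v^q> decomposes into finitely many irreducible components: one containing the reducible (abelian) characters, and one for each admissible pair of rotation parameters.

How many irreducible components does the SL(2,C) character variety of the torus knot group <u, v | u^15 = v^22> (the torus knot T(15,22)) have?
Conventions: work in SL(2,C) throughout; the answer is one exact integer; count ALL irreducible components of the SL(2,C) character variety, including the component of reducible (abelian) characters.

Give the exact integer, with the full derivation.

In the torus knot group T(15,22), u^15 = v^22 is central, so an irreducible representation sends it to +I or -I (Schur).
This locks tr(u) to 2*cos(pi*alpha/15), alpha in 1..14, and tr(v) to 2*cos(pi*beta/22), beta in 1..21, on each component of irreducible characters.
u^15 = (-1)^alpha I and v^22 = (-1)^beta I must agree, so alpha and beta have equal parity.
Enumerate parity-matched pairs: 7*11 odd-odd plus 7*10 even-even gives 147.
Total: 147 irreducible-character components + 1 reducible (abelian) component = 148.

148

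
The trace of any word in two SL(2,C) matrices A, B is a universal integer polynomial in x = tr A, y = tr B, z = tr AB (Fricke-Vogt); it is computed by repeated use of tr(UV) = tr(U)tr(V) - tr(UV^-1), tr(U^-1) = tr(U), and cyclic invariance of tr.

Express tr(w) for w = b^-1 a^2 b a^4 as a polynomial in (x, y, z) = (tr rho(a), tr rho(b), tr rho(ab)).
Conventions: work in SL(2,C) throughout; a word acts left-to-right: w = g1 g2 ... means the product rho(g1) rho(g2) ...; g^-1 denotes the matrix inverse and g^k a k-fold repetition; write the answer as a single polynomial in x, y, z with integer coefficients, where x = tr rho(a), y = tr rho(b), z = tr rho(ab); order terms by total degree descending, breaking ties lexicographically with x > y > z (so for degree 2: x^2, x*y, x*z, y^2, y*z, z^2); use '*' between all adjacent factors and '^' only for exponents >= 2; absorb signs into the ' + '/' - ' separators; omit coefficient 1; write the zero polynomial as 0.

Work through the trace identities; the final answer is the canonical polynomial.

apply: tr(b a^2) = tr(a) * tr(b a) - tr(b)   [square of a] = x*z - y
apply: tr(a^2 b a) = tr(a) * tr(b a^2) - tr(b a)   [square of a] = x^2*z - x*y - z
tr(a b a^3) = tr(a) * tr(a^2 b a) - tr(a^2 b)   [square of a] = x^3*z - x^2*y - 2*x*z + y
apply: tr(a^4 b a) = tr(a) * tr(a b a^3) - tr(a b a^2)   [square of a] = x^4*z - x^3*y - 3*x^2*z + 2*x*y + z
tr(a^2 b a^4) = tr(a) * tr(a^4 b a) - tr(a^4 b)   [square of a] = x^5*z - x^4*y - 4*x^3*z + 3*x^2*y + 3*x*z - y
use: tr(b a b a) = tr(b a) * tr(b a) - tr(1)   [split at a repeated b] = z^2 - 2
apply: tr(b a b) = tr(b) * tr(a b) - tr(a)   [square of b] = y*z - x
apply: tr(b a^2 b a) = tr(a) * tr(b a b a) - tr(b a b)   [square of a] = x*z^2 - y*z - x
tr(a^2) = tr(a) * tr(a) - tr(1)   [square of a] = x^2 - 2
use: tr(b a^2 b) = tr(b) * tr(a^2 b) - tr(a^2)   [square of b] = x*y*z - x^2 - y^2 + 2
tr(b a^2 b a^2) = tr(a) * tr(b a^2 b a) - tr(b a^2 b)   [square of a] = x^2*z^2 - 2*x*y*z + y^2 - 2
use: tr(b a^2 b a^3) = tr(a) * tr(b a^2 b a^2) - tr(b a^2 b a)   [square of a] = x^3*z^2 - 2*x^2*y*z + x*y^2 - x*z^2 + y*z - x
apply: tr(a^2 b a^4 b) = tr(a) * tr(b a^2 b a^3) - tr(b a^2 b a^2)   [square of a] = x^4*z^2 - 2*x^3*y*z + x^2*y^2 - 2*x^2*z^2 + 3*x*y*z - x^2 - y^2 + 2
tr(b^-1 a^2 b a^4) = tr(a^2 b a^4) * tr(b) - tr(a^2 b a^4 b)   [inverse elimination on b] = x^5*y*z - x^4*y^2 - x^4*z^2 - 2*x^3*y*z + 2*x^2*y^2 + 2*x^2*z^2 + x^2 - 2

x^5*y*z - x^4*y^2 - x^4*z^2 - 2*x^3*y*z + 2*x^2*y^2 + 2*x^2*z^2 + x^2 - 2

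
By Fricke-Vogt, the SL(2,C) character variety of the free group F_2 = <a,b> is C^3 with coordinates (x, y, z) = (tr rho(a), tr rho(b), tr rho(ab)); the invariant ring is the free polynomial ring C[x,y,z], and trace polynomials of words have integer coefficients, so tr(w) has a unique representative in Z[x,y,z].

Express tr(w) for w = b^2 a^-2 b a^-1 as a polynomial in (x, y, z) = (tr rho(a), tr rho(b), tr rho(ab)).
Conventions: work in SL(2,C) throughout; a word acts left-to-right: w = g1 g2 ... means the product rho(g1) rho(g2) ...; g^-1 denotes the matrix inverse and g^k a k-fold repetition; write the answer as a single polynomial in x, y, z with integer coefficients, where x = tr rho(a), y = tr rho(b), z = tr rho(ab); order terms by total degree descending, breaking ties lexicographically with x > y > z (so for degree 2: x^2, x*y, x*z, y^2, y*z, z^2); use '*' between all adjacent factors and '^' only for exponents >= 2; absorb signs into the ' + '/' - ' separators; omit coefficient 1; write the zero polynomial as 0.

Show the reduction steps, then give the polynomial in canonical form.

trace(b^2) = trace(b) trace(b) - trace(1) = y^2 - 2
trace(b^3) = trace(b) trace(b^2) - trace(b) = y^3 - 3*y
trace(a b^2) = trace(b) trace(a b) - trace(a) = y*z - x
and trace(b^3 a) = trace(b) trace(a b^2) - trace(a b) = y^2*z - x*y - z
trace(b a^-1 b^2) = trace(b^3) trace(a) - trace(b^3 a) = x*y^3 - y^2*z - 2*x*y + z
trace(a b a b) = trace(a b) trace(a b) - trace(1) = z^2 - 2
and trace(a b a) = trace(a) trace(b a) - trace(b) = x*z - y
next, trace(b^2 a b a) = trace(b) trace(a b a b) - trace(a b a) = y*z^2 - x*z - y
trace(b a^-1 b^2 a) = trace(b^2 a b) trace(a) - trace(b^2 a b a) = x*y^2*z - x^2*y - y*z^2 + y
next, trace(b a^-1 b^2 a^-1) = trace(b a^-1 b^2) trace(a) - trace(b a^-1 b^2 a) = x^2*y^3 - 2*x*y^2*z - x^2*y + y*z^2 + x*z - y
next, trace(b^2 a^-2 b a^-1) = trace(b a^-1 b^2 a^-1) trace(a) - trace(b a^-1 b^2) = x^3*y^3 - 2*x^2*y^2*z - x^3*y - x*y^3 + x*y*z^2 + x^2*z + y^2*z + x*y - z

x^3*y^3 - 2*x^2*y^2*z - x^3*y - x*y^3 + x*y*z^2 + x^2*z + y^2*z + x*y - z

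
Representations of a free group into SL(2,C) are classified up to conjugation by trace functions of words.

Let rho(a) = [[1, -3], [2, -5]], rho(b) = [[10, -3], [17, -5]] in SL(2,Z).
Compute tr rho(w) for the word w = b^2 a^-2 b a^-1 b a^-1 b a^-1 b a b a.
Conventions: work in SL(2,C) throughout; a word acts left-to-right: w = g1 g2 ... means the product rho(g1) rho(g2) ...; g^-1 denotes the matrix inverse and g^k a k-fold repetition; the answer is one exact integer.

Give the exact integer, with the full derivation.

-146704

rho(b) = [[10, -3], [17, -5]]
... * rho(b) = [[10, -3], [17, -5]]  ->  [[49, -15], [85, -26]]
... * rho(a^-1) = [[-5, 3], [-2, 1]]  ->  [[-215, 132], [-373, 229]]
... * rho(a^-1) = [[-5, 3], [-2, 1]]  ->  [[811, -513], [1407, -890]]
... * rho(b) = [[10, -3], [17, -5]]  ->  [[-611, 132], [-1060, 229]]
... * rho(a^-1) = [[-5, 3], [-2, 1]]  ->  [[2791, -1701], [4842, -2951]]
... * rho(b) = [[10, -3], [17, -5]]  ->  [[-1007, 132], [-1747, 229]]
... * rho(a^-1) = [[-5, 3], [-2, 1]]  ->  [[4771, -2889], [8277, -5012]]
... * rho(b) = [[10, -3], [17, -5]]  ->  [[-1403, 132], [-2434, 229]]
... * rho(a^-1) = [[-5, 3], [-2, 1]]  ->  [[6751, -4077], [11712, -7073]]
... * rho(b) = [[10, -3], [17, -5]]  ->  [[-1799, 132], [-3121, 229]]
... * rho(a) = [[1, -3], [2, -5]]  ->  [[-1535, 4737], [-2663, 8218]]
... * rho(b) = [[10, -3], [17, -5]]  ->  [[65179, -19080], [113076, -33101]]
... * rho(a) = [[1, -3], [2, -5]]  ->  [[27019, -100137], [46874, -173723]]
tr = 27019 + -173723 = -146704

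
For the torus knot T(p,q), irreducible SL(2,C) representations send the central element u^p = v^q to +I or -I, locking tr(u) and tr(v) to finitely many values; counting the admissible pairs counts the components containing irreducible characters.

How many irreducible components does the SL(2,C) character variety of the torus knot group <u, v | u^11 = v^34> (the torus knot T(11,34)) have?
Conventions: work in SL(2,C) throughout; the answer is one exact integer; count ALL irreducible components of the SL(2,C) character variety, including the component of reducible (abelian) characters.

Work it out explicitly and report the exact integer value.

Gamma = < u, v | u^11 = v^34 > (torus knot T(11,34)); the central element u^11 = v^34 acts as +I or -I in any irreducible SL(2,C) representation.
This locks tr(u) to 2*cos(pi*alpha/11), alpha in 1..10, and tr(v) to 2*cos(pi*beta/34), beta in 1..33, on each component of irreducible characters.
The two central values (-1)^alpha I and (-1)^beta I must be the same matrix, so alpha and beta share a parity.
Enumerate parity-matched pairs: 5*17 odd-odd plus 5*16 even-even gives 165.
That is 165 components of irreducible characters, and with the reducible (abelian) component the total is 166.

166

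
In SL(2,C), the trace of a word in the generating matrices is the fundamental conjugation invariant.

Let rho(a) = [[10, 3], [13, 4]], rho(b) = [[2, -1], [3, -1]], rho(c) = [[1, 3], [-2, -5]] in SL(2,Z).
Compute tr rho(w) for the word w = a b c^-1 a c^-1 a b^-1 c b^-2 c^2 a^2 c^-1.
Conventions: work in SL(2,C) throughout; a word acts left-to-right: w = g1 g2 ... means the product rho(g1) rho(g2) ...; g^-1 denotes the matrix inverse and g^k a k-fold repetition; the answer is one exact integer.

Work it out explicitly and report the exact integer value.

rho(a) = [[10, 3], [13, 4]]
... * rho(b) = [[2, -1], [3, -1]]  ->  [[29, -13], [38, -17]]
... * rho(c^-1) = [[-5, -3], [2, 1]]  ->  [[-171, -100], [-224, -131]]
... * rho(a) = [[10, 3], [13, 4]]  ->  [[-3010, -913], [-3943, -1196]]
... * rho(c^-1) = [[-5, -3], [2, 1]]  ->  [[13224, 8117], [17323, 10633]]
... * rho(a) = [[10, 3], [13, 4]]  ->  [[237761, 72140], [311459, 94501]]
... * rho(b^-1) = [[-1, 1], [-3, 2]]  ->  [[-454181, 382041], [-594962, 500461]]
... * rho(c) = [[1, 3], [-2, -5]]  ->  [[-1218263, -3272748], [-1595884, -4287191]]
... * rho(b^-1) = [[-1, 1], [-3, 2]]  ->  [[11036507, -7763759], [14457457, -10170266]]
... * rho(b^-1) = [[-1, 1], [-3, 2]]  ->  [[12254770, -4491011], [16053341, -5883075]]
... * rho(c) = [[1, 3], [-2, -5]]  ->  [[21236792, 59219365], [27819491, 77575398]]
... * rho(c) = [[1, 3], [-2, -5]]  ->  [[-97201938, -232386449], [-127331305, -304418517]]
... * rho(a) = [[10, 3], [13, 4]]  ->  [[-3993043217, -1221151610], [-5230753771, -1599667983]]
... * rho(a) = [[10, 3], [13, 4]]  ->  [[-55805403100, -16863736091], [-73103221489, -22090933245]]
... * rho(c^-1) = [[-5, -3], [2, 1]]  ->  [[245299543318, 150552473209], [321334240955, 197218731222]]
tr = 245299543318 + 197218731222 = 442518274540

442518274540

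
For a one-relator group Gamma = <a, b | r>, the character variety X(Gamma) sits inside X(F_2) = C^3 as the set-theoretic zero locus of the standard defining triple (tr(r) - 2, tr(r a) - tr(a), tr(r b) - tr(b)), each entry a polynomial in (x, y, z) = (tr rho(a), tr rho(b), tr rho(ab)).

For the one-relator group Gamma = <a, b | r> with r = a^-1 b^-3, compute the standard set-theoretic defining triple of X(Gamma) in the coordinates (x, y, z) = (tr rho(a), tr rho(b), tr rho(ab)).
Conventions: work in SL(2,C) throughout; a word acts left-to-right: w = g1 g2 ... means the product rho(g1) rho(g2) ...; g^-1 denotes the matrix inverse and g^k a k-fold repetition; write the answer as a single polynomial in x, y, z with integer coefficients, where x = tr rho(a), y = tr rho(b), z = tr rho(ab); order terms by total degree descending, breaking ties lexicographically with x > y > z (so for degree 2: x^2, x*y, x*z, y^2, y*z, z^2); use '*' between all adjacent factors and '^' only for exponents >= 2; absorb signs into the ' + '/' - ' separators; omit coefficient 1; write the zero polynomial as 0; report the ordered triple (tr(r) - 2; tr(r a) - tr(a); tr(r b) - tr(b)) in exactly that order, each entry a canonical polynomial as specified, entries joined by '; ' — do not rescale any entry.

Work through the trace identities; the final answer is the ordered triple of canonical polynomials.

y^2*z - x*y - z - 2; y^3 - x - 3*y; y*z - x - y

tr(a^-1) = tr(a) = x
tr(a^-1 b) = tr(b) * tr(a) - tr(b a)  (eliminate a^-1) = x*y - z
tr(a^-1 b^-1) = tr(a^-1) * tr(b) - tr(a^-1 b)  (eliminate b^-1) = z
next, tr(b^-2 a^-1) = tr(a^-1 b^-1) * tr(b) - tr(a^-1)  (eliminate b^-1) = y*z - x
tr(a^-1 b^-3) = tr(b^-2 a^-1) * tr(b) - tr(b^-2 a^-1 b)  (eliminate b^-1) = y^2*z - x*y - z
next, tr(b^-2) = tr(b^-1) * tr(b) - tr(1) = y^2 - 2
next, tr(b^-3) = tr(b^-2) * tr(b) - tr(b^-1) = y^3 - 3*y
assemble the triple (tr(r) - 2; tr(r a) - x; tr(r b) - y)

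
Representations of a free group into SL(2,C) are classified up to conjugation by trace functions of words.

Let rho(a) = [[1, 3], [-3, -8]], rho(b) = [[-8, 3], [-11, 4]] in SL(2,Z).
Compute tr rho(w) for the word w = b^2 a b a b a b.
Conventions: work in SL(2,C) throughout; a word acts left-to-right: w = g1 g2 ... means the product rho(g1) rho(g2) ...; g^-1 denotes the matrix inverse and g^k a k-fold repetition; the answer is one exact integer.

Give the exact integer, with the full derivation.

-8456386

rho(b) = [[-8, 3], [-11, 4]]
... * rho(b) = [[-8, 3], [-11, 4]]  ->  [[31, -12], [44, -17]]
... * rho(a) = [[1, 3], [-3, -8]]  ->  [[67, 189], [95, 268]]
... * rho(b) = [[-8, 3], [-11, 4]]  ->  [[-2615, 957], [-3708, 1357]]
... * rho(a) = [[1, 3], [-3, -8]]  ->  [[-5486, -15501], [-7779, -21980]]
... * rho(b) = [[-8, 3], [-11, 4]]  ->  [[214399, -78462], [304012, -111257]]
... * rho(a) = [[1, 3], [-3, -8]]  ->  [[449785, 1270893], [637783, 1802092]]
... * rho(b) = [[-8, 3], [-11, 4]]  ->  [[-17578103, 6432927], [-24925276, 9121717]]
tr = -17578103 + 9121717 = -8456386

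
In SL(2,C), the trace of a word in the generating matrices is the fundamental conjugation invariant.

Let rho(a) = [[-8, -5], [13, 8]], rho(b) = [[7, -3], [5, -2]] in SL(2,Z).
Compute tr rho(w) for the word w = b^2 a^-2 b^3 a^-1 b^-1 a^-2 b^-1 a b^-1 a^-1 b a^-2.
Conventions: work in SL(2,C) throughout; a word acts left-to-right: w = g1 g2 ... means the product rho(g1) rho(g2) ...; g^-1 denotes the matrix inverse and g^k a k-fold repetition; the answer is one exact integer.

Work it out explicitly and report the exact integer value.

rho(b) = [[7, -3], [5, -2]]
... * rho(b) = [[7, -3], [5, -2]]  ->  [[34, -15], [25, -11]]
... * rho(a^-1) = [[8, 5], [-13, -8]]  ->  [[467, 290], [343, 213]]
... * rho(a^-1) = [[8, 5], [-13, -8]]  ->  [[-34, 15], [-25, 11]]
... * rho(b) = [[7, -3], [5, -2]]  ->  [[-163, 72], [-120, 53]]
... * rho(b) = [[7, -3], [5, -2]]  ->  [[-781, 345], [-575, 254]]
... * rho(b) = [[7, -3], [5, -2]]  ->  [[-3742, 1653], [-2755, 1217]]
... * rho(a^-1) = [[8, 5], [-13, -8]]  ->  [[-51425, -31934], [-37861, -23511]]
... * rho(b^-1) = [[-2, 3], [-5, 7]]  ->  [[262520, -377813], [193277, -278160]]
... * rho(a^-1) = [[8, 5], [-13, -8]]  ->  [[7011729, 4335104], [5162296, 3191665]]
... * rho(a^-1) = [[8, 5], [-13, -8]]  ->  [[-262520, 377813], [-193277, 278160]]
... * rho(b^-1) = [[-2, 3], [-5, 7]]  ->  [[-1364025, 1857131], [-1004246, 1367289]]
... * rho(a) = [[-8, -5], [13, 8]]  ->  [[35054903, 21677173], [25808725, 15959542]]
... * rho(b^-1) = [[-2, 3], [-5, 7]]  ->  [[-178495671, 256904920], [-131415160, 189142969]]
... * rho(a^-1) = [[8, 5], [-13, -8]]  ->  [[-4767729328, -2947717715], [-3510179877, -2170219552]]
... * rho(b) = [[7, -3], [5, -2]]  ->  [[-48112693871, 20198623414], [-35422356899, 14870978735]]
... * rho(a^-1) = [[8, 5], [-13, -8]]  ->  [[-647483655350, -402152456667], [-476701578747, -296079614375]]
... * rho(a^-1) = [[8, 5], [-13, -8]]  ->  [[48112693871, -20198623414], [35422356899, -14870978735]]
tr = 48112693871 + -14870978735 = 33241715136

33241715136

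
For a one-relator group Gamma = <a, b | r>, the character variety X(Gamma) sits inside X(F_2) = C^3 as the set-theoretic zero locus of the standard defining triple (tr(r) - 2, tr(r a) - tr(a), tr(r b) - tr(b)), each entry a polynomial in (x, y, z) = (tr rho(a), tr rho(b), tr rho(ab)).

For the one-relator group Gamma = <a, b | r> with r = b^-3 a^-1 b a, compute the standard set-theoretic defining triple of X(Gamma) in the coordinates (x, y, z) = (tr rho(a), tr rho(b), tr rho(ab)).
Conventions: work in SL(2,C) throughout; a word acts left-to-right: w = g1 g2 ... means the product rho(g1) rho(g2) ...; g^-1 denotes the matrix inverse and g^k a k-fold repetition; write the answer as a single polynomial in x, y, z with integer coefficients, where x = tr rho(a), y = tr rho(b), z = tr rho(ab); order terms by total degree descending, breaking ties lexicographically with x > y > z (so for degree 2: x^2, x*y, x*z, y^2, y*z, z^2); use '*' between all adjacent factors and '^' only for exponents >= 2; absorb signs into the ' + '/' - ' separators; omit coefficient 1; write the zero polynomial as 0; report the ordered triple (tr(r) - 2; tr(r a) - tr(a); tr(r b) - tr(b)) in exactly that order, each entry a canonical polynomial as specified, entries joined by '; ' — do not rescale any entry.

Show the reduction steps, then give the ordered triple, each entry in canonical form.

-x*y^3*z + x^2*y^2 + y^4 + y^2*z^2 + x*y*z - x^2 - 4*y^2 - z^2; -x^2*y^3*z + x^3*y^2 + x*y^4 + x*y^2*z^2 + x^2*y*z - x^3 - 4*x*y^2 - x*z^2 - y*z + 2*x; -x*y^2*z + x^2*y + y^3 + y*z^2 - 4*y

trace(b a b) = trace(b) * trace(a b) - trace(a)   [square of b] = y*z - x
trace(b a b a) = trace(a b) * trace(a b) - trace(1)   [split at a repeated a] = z^2 - 2
trace(a^-1 b a b) = trace(b a b) * trace(a) - trace(b a b a)   [inverse elimination on a] = x*y*z - x^2 - z^2 + 2
trace(a^-1 b a b^-1) = trace(a^-1 b a) * trace(b) - trace(a^-1 b a b)   [inverse elimination on b] = -x*y*z + x^2 + y^2 + z^2 - 2
trace(b^-2 a^-1 b a) = trace(a^-1 b a b^-1) * trace(b) - trace(a^-1 b a)   [inverse elimination on b] = -x*y^2*z + x^2*y + y^3 + y*z^2 - 3*y
trace(b^-3 a^-1 b a) = trace(b^-2 a^-1 b a) * trace(b) - trace(b^-2 a^-1 b a b)   [inverse elimination on b] = -x*y^3*z + x^2*y^2 + y^4 + y^2*z^2 + x*y*z - x^2 - 4*y^2 - z^2 + 2
trace(a^2) = trace(a) * trace(a) - trace(1) = x^2 - 2
trace(a b a) = trace(a) * trace(b a) - trace(b) = x*z - y
trace(a b a^2) = trace(a) * trace(a b a) - trace(a b) = x^2*z - x*y - z
trace(a b a^2 b) = trace(a) * trace(b a b a) - trace(b a b) = x*z^2 - y*z - x
trace(b a^2 b^-1 a) = trace(a b a^2) * trace(b) - trace(a b a^2 b) = x^2*y*z - x*y^2 - x*z^2 + x
trace(b^-1 a^-1 b a^2) = trace(b a^2 b^-1) * trace(a) - trace(b a^2 b^-1 a) = -x^2*y*z + x^3 + x*y^2 + x*z^2 - 3*x
trace(a^-1 b a^2 b^-2) = trace(b^-1 a^-1 b a^2) * trace(b) - trace(b^-1 a^-1 b a^2 b) = -x^2*y^2*z + x^3*y + x*y^3 + x*y*z^2 - 3*x*y - z
trace(b^-3 a^-1 b a^2) = trace(a^-1 b a^2 b^-2) * trace(b) - trace(a^-1 b a^2 b^-1) = -x^2*y^3*z + x^3*y^2 + x*y^4 + x*y^2*z^2 + x^2*y*z - x^3 - 4*x*y^2 - x*z^2 - y*z + 3*x
assemble the triple (trace(r) - 2; trace(r a) - x; trace(r b) - y)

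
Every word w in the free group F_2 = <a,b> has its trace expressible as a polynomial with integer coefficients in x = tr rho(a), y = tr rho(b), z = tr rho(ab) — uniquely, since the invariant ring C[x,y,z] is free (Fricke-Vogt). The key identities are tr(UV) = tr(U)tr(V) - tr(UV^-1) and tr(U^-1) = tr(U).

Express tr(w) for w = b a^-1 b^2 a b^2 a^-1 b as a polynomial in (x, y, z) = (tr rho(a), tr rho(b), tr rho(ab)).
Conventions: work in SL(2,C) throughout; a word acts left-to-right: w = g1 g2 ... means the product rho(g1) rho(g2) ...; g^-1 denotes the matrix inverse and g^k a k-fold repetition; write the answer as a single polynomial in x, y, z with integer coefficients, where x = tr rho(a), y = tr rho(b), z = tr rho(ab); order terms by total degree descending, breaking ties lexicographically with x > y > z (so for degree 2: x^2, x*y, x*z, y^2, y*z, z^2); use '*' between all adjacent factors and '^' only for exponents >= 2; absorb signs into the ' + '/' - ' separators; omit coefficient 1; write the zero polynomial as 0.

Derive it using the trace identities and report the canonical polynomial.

tr(a b^2) = tr(b) * tr(a b) - tr(a)   [square of b] = y*z - x
tr(b^2 a b) = tr(b) * tr(a b^2) - tr(a b)   [square of b] = y^2*z - x*y - z
tr(b^2 a b^2) = tr(b) * tr(b^2 a b) - tr(b^2 a)   [square of b] = y^3*z - x*y^2 - 2*y*z + x
tr(b^3 a b^2) = tr(b) * tr(b^2 a b^2) - tr(b^2 a b)   [square of b] = y^4*z - x*y^3 - 3*y^2*z + 2*x*y + z
tr(b^2 a b^4) = tr(b) * tr(b^3 a b^2) - tr(b^3 a b)   [square of b] = y^5*z - x*y^4 - 4*y^3*z + 3*x*y^2 + 3*y*z - x
tr(a b a b) = tr(a b) * tr(a b) - tr(1)   [split at a repeated a] = z^2 - 2
tr(a b a) = tr(a) * tr(b a) - tr(b)   [square of a] = x*z - y
tr(a b a b^2) = tr(b) * tr(a b a b) - tr(a b a)   [square of b] = y*z^2 - x*z - y
tr(a b^3 a b) = tr(b) * tr(a b a b^2) - tr(a b a b)   [square of b] = y^2*z^2 - x*y*z - y^2 - z^2 + 2
tr(b^2) = tr(b) * tr(b) - tr(1)   [square of b] = y^2 - 2
tr(b^3) = tr(b) * tr(b^2) - tr(b)   [square of b] = y^3 - 3*y
tr(a b^3 a) = tr(a) * tr(b^3 a) - tr(b^3)   [square of a] = x*y^2*z - x^2*y - y^3 - x*z + 3*y
tr(b a b^2 a b^2) = tr(b) * tr(a b^3 a b) - tr(a b^3 a)   [square of b] = y^3*z^2 - 2*x*y^2*z + x^2*y - y*z^2 + x*z - y
tr(a b^2 a) = tr(a) * tr(b^2 a) - tr(b^2)   [square of a] = x*y*z - x^2 - y^2 + 2
tr(b a b^2 a b) = tr(b) * tr(a b^2 a b) - tr(a b^2 a)   [square of b] = y^2*z^2 - 2*x*y*z + x^2 - 2
tr(b^2 a b^4 a) = tr(b) * tr(b a b^2 a b^2) - tr(b a b^2 a b)   [square of b] = y^4*z^2 - 2*x*y^3*z + x^2*y^2 - 2*y^2*z^2 + 3*x*y*z - x^2 - y^2 + 2
tr(b^2 a^-1 b^2 a b^2) = tr(b^2 a b^4) * tr(a) - tr(b^2 a b^4 a)   [inverse elimination on a] = x*y^5*z - x^2*y^4 - y^4*z^2 - 2*x*y^3*z + 2*x^2*y^2 + 2*y^2*z^2 + y^2 - 2
tr(a b a b a b) = tr(b a) * tr(b a b a) - tr(b^-1 a^-1)   [split at a repeated b] = z^3 - 3*z
tr(a b a b a) = tr(a) * tr(b a b a) - tr(b a b)   [square of a] = x*z^2 - y*z - x
tr(a b a b^2 a b) = tr(b) * tr(a b a b a b) - tr(a b a b a)   [square of b] = y*z^3 - x*z^2 - 2*y*z + x
tr(a^2 b a) = tr(a) * tr(b a^2) - tr(b a)   [square of a] = x^2*z - x*y - z
tr(a b a b^2 a) = tr(b) * tr(a^2 b a b) - tr(a^2 b a)   [square of b] = x*y*z^2 - x^2*z - y^2*z + z
tr(a b^2 a b^2 a b) = tr(b) * tr(a b a b^2 a b) - tr(a b a b^2 a)   [square of b] = y^2*z^3 - 2*x*y*z^2 + x^2*z - y^2*z + x*y - z
tr(a^2 b^2 a b) = tr(a) * tr(b^2 a b a) - tr(b^2 a b)   [square of a] = x*y*z^2 - x^2*z - y^2*z + z
tr(a^2 b^2 a) = tr(a) * tr(a b^2 a) - tr(a b^2)   [square of a] = x^2*y*z - x^3 - x*y^2 - y*z + 3*x
tr(a b^2 a b^2 a) = tr(b) * tr(a^2 b^2 a b) - tr(a^2 b^2 a)   [square of b] = x*y^2*z^2 - 2*x^2*y*z - y^3*z + x^3 + x*y^2 + 2*y*z - 3*x
tr(b^2 a b^2 a b^2 a) = tr(b) * tr(a b^2 a b^2 a b) - tr(a b^2 a b^2 a)   [square of b] = y^3*z^3 - 3*x*y^2*z^2 + 3*x^2*y*z - x^3 - 3*y*z + 3*x
tr(b^2 a^-1 b^2 a b^2 a) = tr(b^2 a b^2 a b^2) * tr(a) - tr(b^2 a b^2 a b^2 a)   [inverse elimination on a] = x*y^4*z^2 - 2*x^2*y^3*z - y^3*z^3 + x^3*y^2 + x*y^2*z^2 - x*y^2 + 3*y*z - x
tr(b a^-1 b^2 a b^2 a^-1 b) = tr(b^2 a^-1 b^2 a b^2) * tr(a) - tr(b^2 a^-1 b^2 a b^2 a)   [inverse elimination on a] = x^2*y^5*z - x^3*y^4 - 2*x*y^4*z^2 + y^3*z^3 + x^3*y^2 + x*y^2*z^2 + 2*x*y^2 - 3*y*z - x

x^2*y^5*z - x^3*y^4 - 2*x*y^4*z^2 + y^3*z^3 + x^3*y^2 + x*y^2*z^2 + 2*x*y^2 - 3*y*z - x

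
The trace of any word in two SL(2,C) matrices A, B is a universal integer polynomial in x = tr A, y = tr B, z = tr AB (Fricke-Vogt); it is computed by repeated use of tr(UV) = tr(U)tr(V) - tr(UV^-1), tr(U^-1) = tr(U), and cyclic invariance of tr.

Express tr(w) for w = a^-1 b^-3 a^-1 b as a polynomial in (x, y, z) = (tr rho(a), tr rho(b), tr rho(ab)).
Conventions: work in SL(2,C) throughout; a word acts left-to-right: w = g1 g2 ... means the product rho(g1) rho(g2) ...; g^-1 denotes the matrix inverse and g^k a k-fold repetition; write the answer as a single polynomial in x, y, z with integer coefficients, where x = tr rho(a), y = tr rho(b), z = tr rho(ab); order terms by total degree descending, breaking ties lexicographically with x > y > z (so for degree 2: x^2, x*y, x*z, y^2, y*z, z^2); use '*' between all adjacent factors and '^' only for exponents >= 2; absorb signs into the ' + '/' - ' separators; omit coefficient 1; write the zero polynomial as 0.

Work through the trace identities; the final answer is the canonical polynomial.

x*y^3*z - x^2*y^2 - y^4 - y^2*z^2 + 4*y^2 + z^2 - 2

tr(b^-1) = tr(b) = y
tr(b^-1 a) = tr(a)*tr(b) - tr(a b) = x*y - z
tr(b^-1 a^-1) = tr(b^-1)*tr(a) - tr(b^-1 a) = z
tr(a^-1 b^-2) = tr(b^-1 a^-1)*tr(b) - tr(b^-1 a^-1 b) = y*z - x
tr(a b a) = tr(a)*tr(b a) - tr(b) = x*z - y
tr(a b a b) = tr(b a)*tr(b a) - tr(1) = z^2 - 2
tr(a b a b^-1) = tr(a b a)*tr(b) - tr(a b a b) = x*y*z - y^2 - z^2 + 2
tr(b^-2 a b a) = tr(a b a b^-1)*tr(b) - tr(a b a) = x*y^2*z - y^3 - y*z^2 - x*z + 3*y
tr(a b a^-1 b^-2) = tr(b^-2 a b)*tr(a) - tr(b^-2 a b a) = -x*y^2*z + x^2*y + y^3 + y*z^2 - 3*y
tr(a b a^-1 b) = tr(b a b)*tr(a) - tr(b a b a) = x*y*z - x^2 - z^2 + 2
tr(a b a^-1 b^-1) = tr(a b a^-1)*tr(b) - tr(a b a^-1 b) = -x*y*z + x^2 + y^2 + z^2 - 2
tr(b a^-1 b^-3 a) = tr(a b a^-1 b^-2)*tr(b) - tr(a b a^-1 b^-1) = -x*y^3*z + x^2*y^2 + y^4 + y^2*z^2 + x*y*z - x^2 - 4*y^2 - z^2 + 2
tr(a^-1 b^-3 a^-1 b) = tr(b a^-1 b^-3)*tr(a) - tr(b a^-1 b^-3 a) = x*y^3*z - x^2*y^2 - y^4 - y^2*z^2 + 4*y^2 + z^2 - 2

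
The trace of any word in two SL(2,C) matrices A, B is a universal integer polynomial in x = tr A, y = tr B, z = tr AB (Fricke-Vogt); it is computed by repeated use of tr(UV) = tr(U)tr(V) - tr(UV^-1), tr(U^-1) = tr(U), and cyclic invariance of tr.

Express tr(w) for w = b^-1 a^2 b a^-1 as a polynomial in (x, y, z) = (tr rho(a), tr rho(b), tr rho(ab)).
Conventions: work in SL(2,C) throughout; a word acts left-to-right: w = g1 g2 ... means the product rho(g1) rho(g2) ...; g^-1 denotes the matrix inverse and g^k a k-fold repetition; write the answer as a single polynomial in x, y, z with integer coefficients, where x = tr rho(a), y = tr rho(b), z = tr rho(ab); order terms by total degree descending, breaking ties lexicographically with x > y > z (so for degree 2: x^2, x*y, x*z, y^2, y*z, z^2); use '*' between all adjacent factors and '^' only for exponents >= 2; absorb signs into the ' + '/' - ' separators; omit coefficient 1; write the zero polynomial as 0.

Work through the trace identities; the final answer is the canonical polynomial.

-x^2*y*z + x^3 + x*y^2 + x*z^2 - 3*x

use: tr(a^2 b) = tr(a)*tr(b a) - tr(b)  (reduce the a square) = x*z - y
use: tr(a^2) = tr(a)*tr(a) - tr(1)  (reduce the a square) = x^2 - 2
apply: tr(b a^2 b) = tr(b)*tr(a^2 b) - tr(a^2)  (reduce the b square) = x*y*z - x^2 - y^2 + 2
apply: tr(b a b a) = tr(a b)*tr(a b) - tr(1)  (split on a) = z^2 - 2
tr(b a b) = tr(b)*tr(a b) - tr(a)  (reduce the b square) = y*z - x
tr(b a^2 b a) = tr(a)*tr(b a b a) - tr(b a b)  (reduce the a square) = x*z^2 - y*z - x
use: tr(a^2 b a^-1 b) = tr(b a^2 b)*tr(a) - tr(b a^2 b a)  (eliminate a^-1) = x^2*y*z - x^3 - x*y^2 - x*z^2 + y*z + 3*x
tr(b^-1 a^2 b a^-1) = tr(a^2 b a^-1)*tr(b) - tr(a^2 b a^-1 b)  (eliminate b^-1) = -x^2*y*z + x^3 + x*y^2 + x*z^2 - 3*x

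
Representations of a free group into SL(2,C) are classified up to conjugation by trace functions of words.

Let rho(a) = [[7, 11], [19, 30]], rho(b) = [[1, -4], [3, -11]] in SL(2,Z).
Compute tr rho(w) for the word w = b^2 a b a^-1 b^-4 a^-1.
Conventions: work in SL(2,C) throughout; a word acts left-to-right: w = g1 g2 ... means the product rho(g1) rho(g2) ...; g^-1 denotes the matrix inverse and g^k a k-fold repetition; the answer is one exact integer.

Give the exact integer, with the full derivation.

rho(b) = [[1, -4], [3, -11]]
... * rho(b) = [[1, -4], [3, -11]]  ->  [[-11, 40], [-30, 109]]
... * rho(a) = [[7, 11], [19, 30]]  ->  [[683, 1079], [1861, 2940]]
... * rho(b) = [[1, -4], [3, -11]]  ->  [[3920, -14601], [10681, -39784]]
... * rho(a^-1) = [[30, -11], [-19, 7]]  ->  [[395019, -145327], [1076326, -395979]]
... * rho(b^-1) = [[-11, 4], [-3, 1]]  ->  [[-3909228, 1434749], [-10651649, 3909325]]
... * rho(b^-1) = [[-11, 4], [-3, 1]]  ->  [[38697261, -14202163], [105440164, -38697271]]
... * rho(b^-1) = [[-11, 4], [-3, 1]]  ->  [[-383063382, 140586881], [-1043749991, 383063385]]
... * rho(b^-1) = [[-11, 4], [-3, 1]]  ->  [[3791936559, -1391666647], [10332059746, -3791936579]]
... * rho(a^-1) = [[30, -11], [-19, 7]]  ->  [[140199763063, -51452968678], [382008587381, -140196213259]]
tr = 140199763063 + -140196213259 = 3549804

3549804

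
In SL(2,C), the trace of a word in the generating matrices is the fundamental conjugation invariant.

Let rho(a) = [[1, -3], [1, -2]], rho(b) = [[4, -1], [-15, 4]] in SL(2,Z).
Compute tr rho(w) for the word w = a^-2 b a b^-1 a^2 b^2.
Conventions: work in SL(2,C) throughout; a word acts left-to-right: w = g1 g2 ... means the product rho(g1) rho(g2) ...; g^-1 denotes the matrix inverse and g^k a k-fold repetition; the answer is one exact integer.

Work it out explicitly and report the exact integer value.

634241

rho(a^-1) = [[-2, 3], [-1, 1]]
... * rho(a^-1) = [[-2, 3], [-1, 1]]  ->  [[1, -3], [1, -2]]
... * rho(b) = [[4, -1], [-15, 4]]  ->  [[49, -13], [34, -9]]
... * rho(a) = [[1, -3], [1, -2]]  ->  [[36, -121], [25, -84]]
... * rho(b^-1) = [[4, 1], [15, 4]]  ->  [[-1671, -448], [-1160, -311]]
... * rho(a) = [[1, -3], [1, -2]]  ->  [[-2119, 5909], [-1471, 4102]]
... * rho(a) = [[1, -3], [1, -2]]  ->  [[3790, -5461], [2631, -3791]]
... * rho(b) = [[4, -1], [-15, 4]]  ->  [[97075, -25634], [67389, -17795]]
... * rho(b) = [[4, -1], [-15, 4]]  ->  [[772810, -199611], [536481, -138569]]
tr = 772810 + -138569 = 634241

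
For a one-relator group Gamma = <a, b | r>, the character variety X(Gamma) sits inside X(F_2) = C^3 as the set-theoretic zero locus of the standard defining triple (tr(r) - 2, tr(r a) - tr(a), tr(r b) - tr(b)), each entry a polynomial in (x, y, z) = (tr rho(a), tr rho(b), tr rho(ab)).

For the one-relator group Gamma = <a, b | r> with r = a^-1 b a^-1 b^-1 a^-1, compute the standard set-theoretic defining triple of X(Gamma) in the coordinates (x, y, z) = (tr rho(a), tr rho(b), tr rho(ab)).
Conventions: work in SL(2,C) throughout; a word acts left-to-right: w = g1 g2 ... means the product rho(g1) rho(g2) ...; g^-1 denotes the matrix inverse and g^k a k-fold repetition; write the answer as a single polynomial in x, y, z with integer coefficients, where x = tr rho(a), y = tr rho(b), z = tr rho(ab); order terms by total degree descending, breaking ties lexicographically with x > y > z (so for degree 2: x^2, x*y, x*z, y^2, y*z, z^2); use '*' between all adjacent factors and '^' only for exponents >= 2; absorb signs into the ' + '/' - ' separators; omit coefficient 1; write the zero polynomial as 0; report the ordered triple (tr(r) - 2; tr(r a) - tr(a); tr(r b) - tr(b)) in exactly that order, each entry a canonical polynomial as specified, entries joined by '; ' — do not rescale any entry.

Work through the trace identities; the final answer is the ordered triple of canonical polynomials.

and trace(b a^-1) = trace(b)*trace(a) - trace(b a) = x*y - z
trace(a^-1 b a^-1) = trace(b a^-1)*trace(a) - trace(b) = x^2*y - x*z - y
and trace(a^-2 b a^-1) = trace(a^-1 b a^-1)*trace(a) - trace(a^-1 b) = x^3*y - x^2*z - 2*x*y + z
trace(b^2) = trace(b)*trace(b) - trace(1) = y^2 - 2
trace(b^2 a) = trace(b)*trace(a b) - trace(a) = y*z - x
next, trace(b a^-1 b) = trace(b^2)*trace(a) - trace(b^2 a) = x*y^2 - y*z - x
and trace(b a b a) = trace(b a)*trace(b a) - trace(1) = z^2 - 2
trace(b a^-1 b a) = trace(b a b)*trace(a) - trace(b a b a) = x*y*z - x^2 - z^2 + 2
trace(a^-1 b a^-1 b) = trace(b a^-1 b)*trace(a) - trace(b a^-1 b a) = x^2*y^2 - 2*x*y*z + z^2 - 2
next, trace(a^-2 b a^-1 b) = trace(a^-1 b a^-1 b)*trace(a) - trace(a^-1 b a^-1 b a) = x^3*y^2 - 2*x^2*y*z - x*y^2 + x*z^2 + y*z - x
trace(a^-1 b a^-1 b^-1 a^-1) = trace(a^-2 b a^-1)*trace(b) - trace(a^-2 b a^-1 b) = x^2*y*z - x*y^2 - x*z^2 + x
trace(a b a) = trace(a)*trace(b a) - trace(b)  (reduce the a square) = x*z - y
trace(b a b^-1 a) = trace(a b a)*trace(b) - trace(a b a b)  (eliminate b^-1) = x*y*z - y^2 - z^2 + 2
trace(b^-1 a^-1 b a) = trace(b a b^-1)*trace(a) - trace(b a b^-1 a)  (eliminate a^-1) = -x*y*z + x^2 + y^2 + z^2 - 2
trace(a^-1 b a^-1 b^-1) = trace(b^-1 a^-1 b)*trace(a) - trace(b^-1 a^-1 b a)  (eliminate a^-1) = x*y*z - y^2 - z^2 + 2
trace(a^2) = trace(a)*trace(a) - trace(1) = x^2 - 2
next, trace(a b^2 a) = trace(b)*trace(a^2 b) - trace(a^2) = x*y*z - x^2 - y^2 + 2
trace(a b^2 a b) = trace(b)*trace(a b a b) - trace(a b a) = y*z^2 - x*z - y
next, trace(b^-1 a b^2 a) = trace(a b^2 a)*trace(b) - trace(a b^2 a b) = x*y^2*z - x^2*y - y^3 - y*z^2 + x*z + 3*y
and trace(b a^-1 b^-1 a b) = trace(b^-1 a b^2)*trace(a) - trace(b^-1 a b^2 a) = -x*y^2*z + x^2*y + y^3 + y*z^2 - 3*y
trace(b a b a b a) = trace(b a)*trace(b a b a) - trace(b^-1 a^-1)   [split at repeated b] = z^3 - 3*z
next, trace(a b a b a^-1 b) = trace(b a b a b)*trace(a) - trace(b a b a b a) = x*y*z^2 - x^2*z - z^3 - x*y + 3*z
trace(b a^-1 b^-1 a b a) = trace(a b a b a^-1)*trace(b) - trace(a b a b a^-1 b) = -x*y*z^2 + x^2*z + y^2*z + z^3 - 3*z
and trace(b a^-1 b a^-1 b^-1 a) = trace(b a^-1 b^-1 a b)*trace(a) - trace(b a^-1 b^-1 a b a) = -x^2*y^2*z + x^3*y + x*y^3 + 2*x*y*z^2 - x^2*z - y^2*z - z^3 - 3*x*y + 3*z
trace(a^-1 b a^-1 b^-1 a^-1 b) = trace(b a^-1 b a^-1 b^-1)*trace(a) - trace(b a^-1 b a^-1 b^-1 a) = x^2*y^2*z - x*y^3 - 2*x*y*z^2 + y^2*z + z^3 + 2*x*y - 3*z
assemble the triple (trace(r) - 2; trace(r a) - x; trace(r b) - y)

x^2*y*z - x*y^2 - x*z^2 + x - 2; x*y*z - y^2 - z^2 - x + 2; x^2*y^2*z - x*y^3 - 2*x*y*z^2 + y^2*z + z^3 + 2*x*y - y - 3*z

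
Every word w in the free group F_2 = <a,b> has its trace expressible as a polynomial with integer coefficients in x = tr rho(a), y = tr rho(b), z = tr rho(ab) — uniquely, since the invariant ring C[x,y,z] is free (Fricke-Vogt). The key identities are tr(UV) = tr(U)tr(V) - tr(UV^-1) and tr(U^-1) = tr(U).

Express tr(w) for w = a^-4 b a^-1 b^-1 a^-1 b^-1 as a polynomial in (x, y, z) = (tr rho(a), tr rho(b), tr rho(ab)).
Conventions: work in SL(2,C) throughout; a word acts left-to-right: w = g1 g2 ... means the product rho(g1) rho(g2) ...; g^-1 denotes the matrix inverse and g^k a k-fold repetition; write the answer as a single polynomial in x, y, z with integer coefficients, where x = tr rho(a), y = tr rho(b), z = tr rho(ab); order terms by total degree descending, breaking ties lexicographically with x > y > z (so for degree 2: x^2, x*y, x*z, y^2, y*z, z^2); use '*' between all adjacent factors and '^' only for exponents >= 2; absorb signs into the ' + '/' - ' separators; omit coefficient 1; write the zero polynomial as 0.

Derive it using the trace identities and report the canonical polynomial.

x^4*y*z^2 - x^3*y^2*z - x^3*z^3 - x^4*y - 2*x^2*y*z^2 + 2*x^3*z + 2*x*y^2*z + 2*x*z^3 + 3*x^2*y - 5*x*z - y

trace(a^-1) = trace(a) = x
trace(a^-2) = trace(a^-1) * trace(a) - trace(1) = x^2 - 2
trace(b a^-1) = trace(b) * trace(a) - trace(b a) = x*y - z
trace(a^-2 b) = trace(b a^-1) * trace(a) - trace(b) = x^2*y - x*z - y
trace(b^-1 a^-2) = trace(a^-2) * trace(b) - trace(a^-2 b) = x*z - y
trace(a^-1 b^-1 a^-2) = trace(b^-1 a^-2) * trace(a) - trace(b^-1 a^-1) = x^2*z - x*y - z
trace(a^-3 b^-1 a^-1) = trace(a^-1 b^-1 a^-2) * trace(a) - trace(a^-1 b^-1 a^-1) = x^3*z - x^2*y - 2*x*z + y
trace(a^-1 b^-1 a^-4) = trace(a^-3 b^-1 a^-1) * trace(a) - trace(a^-3 b^-1) = x^4*z - x^3*y - 3*x^2*z + 2*x*y + z
trace(b a b) = trace(b) * trace(a b) - trace(a) = y*z - x
trace(b a b a) = trace(b a) * trace(b a) - trace(1) = z^2 - 2
trace(b a b a^-1) = trace(b a b) * trace(a) - trace(b a b a) = x*y*z - x^2 - z^2 + 2
trace(b a b a^-2) = trace(b a b a^-1) * trace(a) - trace(b a b) = x^2*y*z - x^3 - x*z^2 - y*z + 3*x
trace(a^-3 b a b) = trace(b a b a^-2) * trace(a) - trace(b a b a^-1) = x^3*y*z - x^4 - x^2*z^2 - 2*x*y*z + 4*x^2 + z^2 - 2
trace(a^-1 b a b^-1 a^-2) = trace(a^-3 b a) * trace(b) - trace(a^-3 b a b) = -x^3*y*z + x^4 + x^2*y^2 + x^2*z^2 + x*y*z - 4*x^2 - y^2 - z^2 + 2
trace(b a b^-1 a^-1) = trace(a^-1 b a) * trace(b) - trace(a^-1 b a b) = -x*y*z + x^2 + y^2 + z^2 - 2
trace(a^-1 b a b^-1 a^-1) = trace(b a b^-1 a^-1) * trace(a) - trace(b a b^-1) = -x^2*y*z + x^3 + x*y^2 + x*z^2 - 3*x
trace(b a b^-1 a^-4) = trace(a^-1 b a b^-1 a^-2) * trace(a) - trace(a^-1 b a b^-1 a^-1) = -x^4*y*z + x^5 + x^3*y^2 + x^3*z^2 + 2*x^2*y*z - 5*x^3 - 2*x*y^2 - 2*x*z^2 + 5*x
trace(a^-4 b a b^-1 a^-1) = trace(b a b^-1 a^-4) * trace(a) - trace(b a b^-1 a^-3) = -x^5*y*z + x^6 + x^4*y^2 + x^4*z^2 + 3*x^3*y*z - 6*x^4 - 3*x^2*y^2 - 3*x^2*z^2 - x*y*z + 9*x^2 + y^2 + z^2 - 2
trace(b^2) = trace(b) * trace(b) - trace(1) = y^2 - 2
trace(b^2 a^-1) = trace(b^2) * trace(a) - trace(b^2 a) = x*y^2 - y*z - x
trace(a^-2 b^2) = trace(b^2 a^-1) * trace(a) - trace(b^2) = x^2*y^2 - x*y*z - x^2 - y^2 + 2
trace(a^-3 b^2) = trace(a^-2 b^2) * trace(a) - trace(a^-2 b^2 a) = x^3*y^2 - x^2*y*z - x^3 - 2*x*y^2 + y*z + 3*x
trace(b a^-4 b) = trace(a^-3 b^2) * trace(a) - trace(a^-3 b^2 a) = x^4*y^2 - x^3*y*z - x^4 - 3*x^2*y^2 + 2*x*y*z + 4*x^2 + y^2 - 2
trace(b a b^2) = trace(b) * trace(b a b) - trace(b a) = y^2*z - x*y - z
trace(b a b^2 a) = trace(b) * trace(a b a b) - trace(a b a) = y*z^2 - x*z - y
trace(b a^-1 b a b) = trace(b a b^2) * trace(a) - trace(b a b^2 a) = x*y^2*z - x^2*y - y*z^2 + y
trace(b a b a b a) = trace(b a) * trace(b a b a) - trace(b^-1 a^-1) = z^3 - 3*z
trace(b a^-1 b a b a) = trace(b a b a b) * trace(a) - trace(b a b a b a) = x*y*z^2 - x^2*z - z^3 - x*y + 3*z
trace(b a b a^-1 b a^-1) = trace(b a^-1 b a b) * trace(a) - trace(b a^-1 b a b a) = x^2*y^2*z - x^3*y - 2*x*y*z^2 + x^2*z + z^3 + 2*x*y - 3*z
trace(b a b a^-1 b) = trace(b^2 a b) * trace(a) - trace(b^2 a b a) = x*y^2*z - x^2*y - y*z^2 + y
trace(a^-2 b a b a^-1 b) = trace(b a b a^-1 b a^-1) * trace(a) - trace(b a b a^-1 b) = x^3*y^2*z - x^4*y - 2*x^2*y*z^2 + x^3*z - x*y^2*z + x*z^3 + 3*x^2*y + y*z^2 - 3*x*z - y
trace(a^-3 b a b a^-1 b) = trace(a^-2 b a b a^-1 b) * trace(a) - trace(a^-2 b a b a^-1 b a) = x^4*y^2*z - x^5*y - 2*x^3*y*z^2 + x^4*z - 2*x^2*y^2*z + x^2*z^3 + 4*x^3*y + 3*x*y*z^2 - 4*x^2*z - z^3 - 3*x*y + 3*z
trace(a^-1 b a^-4 b a b) = trace(a^-3 b a b a^-1 b) * trace(a) - trace(a^-3 b a b a^-1 b a) = x^5*y^2*z - x^6*y - 2*x^4*y*z^2 + x^5*z - 3*x^3*y^2*z + x^3*z^3 + 5*x^4*y + 5*x^2*y*z^2 - 5*x^3*z + x*y^2*z - 2*x*z^3 - 6*x^2*y - y*z^2 + 6*x*z + y
trace(a^-4 b a b^-1 a^-1 b) = trace(a^-1 b a^-4 b a) * trace(b) - trace(a^-1 b a^-4 b a b) = -x^5*y^2*z + x^6*y + x^4*y^3 + 2*x^4*y*z^2 - x^5*z + 2*x^3*y^2*z - x^3*z^3 - 6*x^4*y - 3*x^2*y^3 - 5*x^2*y*z^2 + 5*x^3*z + x*y^2*z + 2*x*z^3 + 10*x^2*y + y^3 + y*z^2 - 6*x*z - 3*y
trace(b^-1 a^-1 b^-1 a^-4 b a) = trace(a^-4 b a b^-1 a^-1) * trace(b) - trace(a^-4 b a b^-1 a^-1 b) = -x^4*y*z^2 + x^5*z + x^3*y^2*z + x^3*z^3 + 2*x^2*y*z^2 - 5*x^3*z - 2*x*y^2*z - 2*x*z^3 - x^2*y + 6*x*z + y
trace(a^-4 b a^-1 b^-1 a^-1 b^-1) = trace(b^-1 a^-1 b^-1 a^-4 b) * trace(a) - trace(b^-1 a^-1 b^-1 a^-4 b a) = x^4*y*z^2 - x^3*y^2*z - x^3*z^3 - x^4*y - 2*x^2*y*z^2 + 2*x^3*z + 2*x*y^2*z + 2*x*z^3 + 3*x^2*y - 5*x*z - y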